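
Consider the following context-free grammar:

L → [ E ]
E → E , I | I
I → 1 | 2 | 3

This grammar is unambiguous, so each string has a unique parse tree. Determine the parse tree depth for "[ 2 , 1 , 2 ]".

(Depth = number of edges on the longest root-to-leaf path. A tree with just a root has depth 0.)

5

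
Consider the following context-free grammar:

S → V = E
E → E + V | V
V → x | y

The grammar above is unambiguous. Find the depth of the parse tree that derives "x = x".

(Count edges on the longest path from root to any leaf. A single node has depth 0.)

3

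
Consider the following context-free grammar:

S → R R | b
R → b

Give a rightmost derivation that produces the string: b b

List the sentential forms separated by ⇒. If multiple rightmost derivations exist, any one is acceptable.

S ⇒ R R ⇒ R b ⇒ b b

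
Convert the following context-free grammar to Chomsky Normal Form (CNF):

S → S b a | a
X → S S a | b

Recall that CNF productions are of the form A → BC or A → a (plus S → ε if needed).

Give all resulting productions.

TB → b; TA → a; S → a; X → b; S → S X0; X0 → TB TA; X → S X1; X1 → S TA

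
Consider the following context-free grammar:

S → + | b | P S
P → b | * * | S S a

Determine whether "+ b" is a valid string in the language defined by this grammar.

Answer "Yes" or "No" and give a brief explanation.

No - no valid derivation exists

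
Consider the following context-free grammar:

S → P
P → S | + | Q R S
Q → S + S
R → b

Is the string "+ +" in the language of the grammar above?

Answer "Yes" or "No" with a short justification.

No - no valid derivation exists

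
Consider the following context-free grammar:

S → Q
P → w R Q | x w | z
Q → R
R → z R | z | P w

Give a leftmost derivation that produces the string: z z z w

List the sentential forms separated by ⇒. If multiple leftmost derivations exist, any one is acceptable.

S ⇒ Q ⇒ R ⇒ z R ⇒ z z R ⇒ z z P w ⇒ z z z w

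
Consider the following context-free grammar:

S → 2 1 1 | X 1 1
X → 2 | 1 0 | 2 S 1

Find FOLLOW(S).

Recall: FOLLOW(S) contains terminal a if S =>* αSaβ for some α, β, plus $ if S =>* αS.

We compute FOLLOW(S) using the standard algorithm.
FOLLOW(S) starts with {$}.
FIRST(S) = {1, 2}
FIRST(X) = {1, 2}
FOLLOW(S) = {$, 1}
FOLLOW(X) = {1}
Therefore, FOLLOW(S) = {$, 1}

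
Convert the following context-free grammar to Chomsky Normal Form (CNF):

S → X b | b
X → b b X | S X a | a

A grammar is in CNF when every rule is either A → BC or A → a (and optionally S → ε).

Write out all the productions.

TB → b; S → b; TA → a; X → a; S → X TB; X → TB X0; X0 → TB X; X → S X1; X1 → X TA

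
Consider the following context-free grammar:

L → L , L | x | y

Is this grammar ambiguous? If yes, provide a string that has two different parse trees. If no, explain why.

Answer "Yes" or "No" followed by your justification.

Yes - the string 'y , x , y , x' has two distinct leftmost derivations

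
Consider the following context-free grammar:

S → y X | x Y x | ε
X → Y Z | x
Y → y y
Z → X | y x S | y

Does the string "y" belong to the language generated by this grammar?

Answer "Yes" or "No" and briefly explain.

No - no valid derivation exists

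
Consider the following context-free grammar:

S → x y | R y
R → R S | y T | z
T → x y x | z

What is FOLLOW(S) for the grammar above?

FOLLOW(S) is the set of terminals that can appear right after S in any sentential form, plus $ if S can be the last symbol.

We compute FOLLOW(S) using the standard algorithm.
FOLLOW(S) starts with {$}.
FIRST(R) = {y, z}
FIRST(S) = {x, y, z}
FIRST(T) = {x, z}
FOLLOW(R) = {x, y, z}
FOLLOW(S) = {$, x, y, z}
FOLLOW(T) = {x, y, z}
Therefore, FOLLOW(S) = {$, x, y, z}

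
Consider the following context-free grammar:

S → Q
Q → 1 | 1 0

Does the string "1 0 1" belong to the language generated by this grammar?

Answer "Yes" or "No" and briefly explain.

No - no valid derivation exists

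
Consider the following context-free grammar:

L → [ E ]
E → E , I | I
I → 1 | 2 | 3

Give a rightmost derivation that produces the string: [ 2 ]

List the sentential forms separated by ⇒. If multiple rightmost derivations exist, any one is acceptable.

L ⇒ [ E ] ⇒ [ I ] ⇒ [ 2 ]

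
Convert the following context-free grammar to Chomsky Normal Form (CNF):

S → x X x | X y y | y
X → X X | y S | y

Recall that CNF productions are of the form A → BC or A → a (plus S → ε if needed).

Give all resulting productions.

TX → x; TY → y; S → y; X → y; S → TX X0; X0 → X TX; S → X X1; X1 → TY TY; X → X X; X → TY S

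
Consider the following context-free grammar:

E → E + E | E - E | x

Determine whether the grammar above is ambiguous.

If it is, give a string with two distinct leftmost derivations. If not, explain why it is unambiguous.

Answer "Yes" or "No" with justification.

Yes - the string 'x + x + x' has two distinct leftmost derivations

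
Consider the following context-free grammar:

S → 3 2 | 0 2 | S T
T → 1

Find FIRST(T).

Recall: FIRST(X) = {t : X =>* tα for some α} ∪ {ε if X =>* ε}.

We compute FIRST(T) using the standard algorithm.
FIRST(S) = {0, 3}
FIRST(T) = {1}
Therefore, FIRST(T) = {1}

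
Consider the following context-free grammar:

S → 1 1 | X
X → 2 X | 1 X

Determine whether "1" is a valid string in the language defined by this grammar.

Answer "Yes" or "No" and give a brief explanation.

No - no valid derivation exists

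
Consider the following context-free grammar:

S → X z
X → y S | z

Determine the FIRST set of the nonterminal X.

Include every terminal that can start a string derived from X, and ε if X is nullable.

We compute FIRST(X) using the standard algorithm.
FIRST(S) = {y, z}
FIRST(X) = {y, z}
Therefore, FIRST(X) = {y, z}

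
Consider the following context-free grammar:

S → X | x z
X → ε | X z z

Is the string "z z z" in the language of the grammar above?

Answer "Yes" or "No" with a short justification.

No - no valid derivation exists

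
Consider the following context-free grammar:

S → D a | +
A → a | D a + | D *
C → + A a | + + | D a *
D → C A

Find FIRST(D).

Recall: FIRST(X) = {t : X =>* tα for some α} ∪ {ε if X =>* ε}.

We compute FIRST(D) using the standard algorithm.
FIRST(A) = {+, a}
FIRST(C) = {+}
FIRST(D) = {+}
FIRST(S) = {+}
Therefore, FIRST(D) = {+}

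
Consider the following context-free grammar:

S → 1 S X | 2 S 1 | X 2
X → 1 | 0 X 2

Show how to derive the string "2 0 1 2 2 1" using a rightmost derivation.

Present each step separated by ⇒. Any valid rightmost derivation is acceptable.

S ⇒ 2 S 1 ⇒ 2 X 2 1 ⇒ 2 0 X 2 2 1 ⇒ 2 0 1 2 2 1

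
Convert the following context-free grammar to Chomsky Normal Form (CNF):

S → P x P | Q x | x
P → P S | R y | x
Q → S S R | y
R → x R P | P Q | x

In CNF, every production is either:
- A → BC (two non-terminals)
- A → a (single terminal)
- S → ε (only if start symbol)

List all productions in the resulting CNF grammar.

TX → x; S → x; TY → y; P → x; Q → y; R → x; S → P X0; X0 → TX P; S → Q TX; P → P S; P → R TY; Q → S X1; X1 → S R; R → TX X2; X2 → R P; R → P Q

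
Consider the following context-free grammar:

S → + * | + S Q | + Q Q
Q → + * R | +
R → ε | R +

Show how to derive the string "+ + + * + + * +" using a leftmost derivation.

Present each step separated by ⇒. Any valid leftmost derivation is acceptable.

S ⇒ + S Q ⇒ + + S Q Q ⇒ + + + * Q Q ⇒ + + + * + Q ⇒ + + + * + + * R ⇒ + + + * + + * R + ⇒ + + + * + + * +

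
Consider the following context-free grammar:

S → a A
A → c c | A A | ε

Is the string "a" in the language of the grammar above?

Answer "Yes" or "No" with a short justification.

Yes - a valid derivation exists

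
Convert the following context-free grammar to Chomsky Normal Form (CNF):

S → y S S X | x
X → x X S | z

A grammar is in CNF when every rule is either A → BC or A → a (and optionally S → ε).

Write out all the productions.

TY → y; S → x; TX → x; X → z; S → TY X0; X0 → S X1; X1 → S X; X → TX X2; X2 → X S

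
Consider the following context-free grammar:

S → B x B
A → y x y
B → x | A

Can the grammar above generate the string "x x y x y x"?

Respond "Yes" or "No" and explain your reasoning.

No - no valid derivation exists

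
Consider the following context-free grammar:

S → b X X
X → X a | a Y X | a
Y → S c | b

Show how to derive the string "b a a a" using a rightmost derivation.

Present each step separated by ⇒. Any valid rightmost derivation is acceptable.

S ⇒ b X X ⇒ b X X a ⇒ b X a a ⇒ b a a a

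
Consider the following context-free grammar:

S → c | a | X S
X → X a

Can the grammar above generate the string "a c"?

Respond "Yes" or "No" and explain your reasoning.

No - no valid derivation exists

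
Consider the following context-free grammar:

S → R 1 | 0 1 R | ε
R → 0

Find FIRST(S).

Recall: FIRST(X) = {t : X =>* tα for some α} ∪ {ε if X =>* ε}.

We compute FIRST(S) using the standard algorithm.
FIRST(R) = {0}
FIRST(S) = {0, ε}
Therefore, FIRST(S) = {0, ε}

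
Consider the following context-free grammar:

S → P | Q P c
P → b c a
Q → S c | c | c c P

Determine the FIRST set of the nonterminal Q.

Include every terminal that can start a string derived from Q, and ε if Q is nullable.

We compute FIRST(Q) using the standard algorithm.
FIRST(P) = {b}
FIRST(Q) = {b, c}
FIRST(S) = {b, c}
Therefore, FIRST(Q) = {b, c}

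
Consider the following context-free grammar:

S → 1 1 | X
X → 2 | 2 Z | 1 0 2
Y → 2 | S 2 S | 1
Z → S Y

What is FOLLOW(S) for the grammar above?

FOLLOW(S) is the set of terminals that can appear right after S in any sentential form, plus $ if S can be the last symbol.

We compute FOLLOW(S) using the standard algorithm.
FOLLOW(S) starts with {$}.
FIRST(S) = {1, 2}
FIRST(X) = {1, 2}
FIRST(Y) = {1, 2}
FIRST(Z) = {1, 2}
FOLLOW(S) = {$, 1, 2}
FOLLOW(X) = {$, 1, 2}
FOLLOW(Y) = {$, 1, 2}
FOLLOW(Z) = {$, 1, 2}
Therefore, FOLLOW(S) = {$, 1, 2}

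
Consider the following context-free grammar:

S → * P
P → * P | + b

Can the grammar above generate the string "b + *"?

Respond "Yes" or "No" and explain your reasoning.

No - no valid derivation exists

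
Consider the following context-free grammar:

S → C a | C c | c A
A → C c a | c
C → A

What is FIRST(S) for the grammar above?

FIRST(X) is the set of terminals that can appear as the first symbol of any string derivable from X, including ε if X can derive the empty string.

We compute FIRST(S) using the standard algorithm.
FIRST(A) = {c}
FIRST(C) = {c}
FIRST(S) = {c}
Therefore, FIRST(S) = {c}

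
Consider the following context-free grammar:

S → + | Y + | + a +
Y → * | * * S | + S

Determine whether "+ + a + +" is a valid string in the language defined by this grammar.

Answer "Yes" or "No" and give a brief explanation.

Yes - a valid derivation exists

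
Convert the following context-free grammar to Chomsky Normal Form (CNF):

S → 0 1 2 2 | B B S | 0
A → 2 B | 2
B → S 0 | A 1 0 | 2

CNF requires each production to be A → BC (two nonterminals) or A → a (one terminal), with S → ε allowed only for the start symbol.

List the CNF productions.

T0 → 0; T1 → 1; T2 → 2; S → 0; A → 2; B → 2; S → T0 X0; X0 → T1 X1; X1 → T2 T2; S → B X2; X2 → B S; A → T2 B; B → S T0; B → A X3; X3 → T1 T0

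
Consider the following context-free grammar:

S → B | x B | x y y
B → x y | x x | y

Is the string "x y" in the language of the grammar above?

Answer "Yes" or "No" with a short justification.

Yes - a valid derivation exists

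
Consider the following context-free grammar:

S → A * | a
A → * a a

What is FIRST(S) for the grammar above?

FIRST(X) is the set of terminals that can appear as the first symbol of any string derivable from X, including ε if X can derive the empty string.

We compute FIRST(S) using the standard algorithm.
FIRST(A) = {*}
FIRST(S) = {*, a}
Therefore, FIRST(S) = {*, a}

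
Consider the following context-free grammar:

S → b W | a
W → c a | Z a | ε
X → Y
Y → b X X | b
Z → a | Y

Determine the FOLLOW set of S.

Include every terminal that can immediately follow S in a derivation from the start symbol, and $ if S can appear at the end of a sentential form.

We compute FOLLOW(S) using the standard algorithm.
FOLLOW(S) starts with {$}.
FIRST(S) = {a, b}
FIRST(W) = {a, b, c, ε}
FIRST(X) = {b}
FIRST(Y) = {b}
FIRST(Z) = {a, b}
FOLLOW(S) = {$}
FOLLOW(W) = {$}
FOLLOW(X) = {a, b}
FOLLOW(Y) = {a, b}
FOLLOW(Z) = {a}
Therefore, FOLLOW(S) = {$}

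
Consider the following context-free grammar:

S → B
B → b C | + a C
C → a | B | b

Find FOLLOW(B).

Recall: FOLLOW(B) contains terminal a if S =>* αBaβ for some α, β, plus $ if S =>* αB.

We compute FOLLOW(B) using the standard algorithm.
FOLLOW(S) starts with {$}.
FIRST(B) = {+, b}
FIRST(C) = {+, a, b}
FIRST(S) = {+, b}
FOLLOW(B) = {$}
FOLLOW(C) = {$}
FOLLOW(S) = {$}
Therefore, FOLLOW(B) = {$}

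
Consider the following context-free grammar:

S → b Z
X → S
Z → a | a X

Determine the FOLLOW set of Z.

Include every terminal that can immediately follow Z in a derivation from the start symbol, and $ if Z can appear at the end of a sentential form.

We compute FOLLOW(Z) using the standard algorithm.
FOLLOW(S) starts with {$}.
FIRST(S) = {b}
FIRST(X) = {b}
FIRST(Z) = {a}
FOLLOW(S) = {$}
FOLLOW(X) = {$}
FOLLOW(Z) = {$}
Therefore, FOLLOW(Z) = {$}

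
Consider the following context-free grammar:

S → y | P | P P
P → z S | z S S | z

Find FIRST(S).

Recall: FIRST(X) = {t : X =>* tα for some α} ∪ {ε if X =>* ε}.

We compute FIRST(S) using the standard algorithm.
FIRST(P) = {z}
FIRST(S) = {y, z}
Therefore, FIRST(S) = {y, z}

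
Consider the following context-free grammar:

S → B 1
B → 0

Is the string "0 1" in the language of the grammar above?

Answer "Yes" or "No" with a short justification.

Yes - a valid derivation exists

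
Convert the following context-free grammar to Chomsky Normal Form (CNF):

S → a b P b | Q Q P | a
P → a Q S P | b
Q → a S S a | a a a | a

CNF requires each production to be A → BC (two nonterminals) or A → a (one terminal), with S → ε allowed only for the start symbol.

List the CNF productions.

TA → a; TB → b; S → a; P → b; Q → a; S → TA X0; X0 → TB X1; X1 → P TB; S → Q X2; X2 → Q P; P → TA X3; X3 → Q X4; X4 → S P; Q → TA X5; X5 → S X6; X6 → S TA; Q → TA X7; X7 → TA TA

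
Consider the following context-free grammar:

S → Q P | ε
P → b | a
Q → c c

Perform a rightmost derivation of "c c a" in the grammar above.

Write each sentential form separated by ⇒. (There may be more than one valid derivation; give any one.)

S ⇒ Q P ⇒ Q a ⇒ c c a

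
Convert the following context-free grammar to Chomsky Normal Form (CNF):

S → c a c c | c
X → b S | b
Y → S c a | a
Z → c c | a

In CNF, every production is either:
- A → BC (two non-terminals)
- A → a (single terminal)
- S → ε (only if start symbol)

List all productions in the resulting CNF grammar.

TC → c; TA → a; S → c; TB → b; X → b; Y → a; Z → a; S → TC X0; X0 → TA X1; X1 → TC TC; X → TB S; Y → S X2; X2 → TC TA; Z → TC TC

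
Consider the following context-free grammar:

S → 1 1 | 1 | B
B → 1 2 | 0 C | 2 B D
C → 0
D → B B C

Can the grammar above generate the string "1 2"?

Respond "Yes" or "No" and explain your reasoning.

Yes - a valid derivation exists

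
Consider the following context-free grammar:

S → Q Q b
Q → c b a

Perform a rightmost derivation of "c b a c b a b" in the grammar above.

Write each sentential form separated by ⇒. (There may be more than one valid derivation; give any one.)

S ⇒ Q Q b ⇒ Q c b a b ⇒ c b a c b a b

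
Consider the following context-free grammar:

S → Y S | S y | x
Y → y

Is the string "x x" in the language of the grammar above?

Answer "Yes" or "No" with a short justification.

No - no valid derivation exists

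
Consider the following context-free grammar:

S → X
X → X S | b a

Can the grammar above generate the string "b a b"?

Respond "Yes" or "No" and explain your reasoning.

No - no valid derivation exists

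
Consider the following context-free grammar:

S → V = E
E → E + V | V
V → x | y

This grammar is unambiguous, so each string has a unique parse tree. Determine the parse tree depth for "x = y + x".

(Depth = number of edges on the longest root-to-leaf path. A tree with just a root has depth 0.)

4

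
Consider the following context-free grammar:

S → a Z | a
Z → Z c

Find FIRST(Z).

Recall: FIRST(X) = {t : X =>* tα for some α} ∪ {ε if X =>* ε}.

We compute FIRST(Z) using the standard algorithm.
FIRST(S) = {a}
FIRST(Z) = {}
Therefore, FIRST(Z) = {}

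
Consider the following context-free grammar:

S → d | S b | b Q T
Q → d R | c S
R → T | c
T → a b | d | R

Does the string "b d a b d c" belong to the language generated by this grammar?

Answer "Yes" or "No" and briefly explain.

No - no valid derivation exists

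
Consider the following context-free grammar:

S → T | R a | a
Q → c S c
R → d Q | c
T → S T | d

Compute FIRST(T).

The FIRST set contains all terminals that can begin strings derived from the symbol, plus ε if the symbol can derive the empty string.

We compute FIRST(T) using the standard algorithm.
FIRST(Q) = {c}
FIRST(R) = {c, d}
FIRST(S) = {a, c, d}
FIRST(T) = {a, c, d}
Therefore, FIRST(T) = {a, c, d}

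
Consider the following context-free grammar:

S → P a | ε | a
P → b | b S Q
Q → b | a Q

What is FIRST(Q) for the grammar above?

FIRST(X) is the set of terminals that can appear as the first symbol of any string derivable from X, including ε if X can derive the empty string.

We compute FIRST(Q) using the standard algorithm.
FIRST(P) = {b}
FIRST(Q) = {a, b}
FIRST(S) = {a, b, ε}
Therefore, FIRST(Q) = {a, b}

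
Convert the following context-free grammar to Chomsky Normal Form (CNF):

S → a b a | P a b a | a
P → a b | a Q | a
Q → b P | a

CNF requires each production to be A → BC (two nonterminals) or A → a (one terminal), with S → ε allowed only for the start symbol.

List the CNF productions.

TA → a; TB → b; S → a; P → a; Q → a; S → TA X0; X0 → TB TA; S → P X1; X1 → TA X2; X2 → TB TA; P → TA TB; P → TA Q; Q → TB P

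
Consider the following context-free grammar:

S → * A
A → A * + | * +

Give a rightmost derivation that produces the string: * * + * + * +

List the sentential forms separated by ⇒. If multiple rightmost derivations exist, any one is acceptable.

S ⇒ * A ⇒ * A * + ⇒ * A * + * + ⇒ * * + * + * +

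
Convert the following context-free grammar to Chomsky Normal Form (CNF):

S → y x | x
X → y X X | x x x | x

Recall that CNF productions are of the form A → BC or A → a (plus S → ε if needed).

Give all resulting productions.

TY → y; TX → x; S → x; X → x; S → TY TX; X → TY X0; X0 → X X; X → TX X1; X1 → TX TX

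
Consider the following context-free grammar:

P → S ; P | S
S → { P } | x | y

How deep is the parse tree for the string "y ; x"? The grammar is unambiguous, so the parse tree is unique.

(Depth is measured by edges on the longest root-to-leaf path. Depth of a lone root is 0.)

3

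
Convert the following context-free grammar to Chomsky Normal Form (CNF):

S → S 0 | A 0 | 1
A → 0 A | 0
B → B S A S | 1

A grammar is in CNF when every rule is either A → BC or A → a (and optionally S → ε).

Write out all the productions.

T0 → 0; S → 1; A → 0; B → 1; S → S T0; S → A T0; A → T0 A; B → B X0; X0 → S X1; X1 → A S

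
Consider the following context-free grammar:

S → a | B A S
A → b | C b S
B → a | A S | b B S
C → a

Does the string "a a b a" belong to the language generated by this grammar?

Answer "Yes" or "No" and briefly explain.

No - no valid derivation exists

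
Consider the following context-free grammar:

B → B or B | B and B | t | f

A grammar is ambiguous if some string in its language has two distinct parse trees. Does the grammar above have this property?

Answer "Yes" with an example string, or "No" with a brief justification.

Yes - the string 't or t and t and t and f and f' has two distinct parse trees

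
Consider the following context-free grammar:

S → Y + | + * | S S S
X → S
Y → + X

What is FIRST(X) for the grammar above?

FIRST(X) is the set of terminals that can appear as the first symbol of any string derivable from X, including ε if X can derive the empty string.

We compute FIRST(X) using the standard algorithm.
FIRST(S) = {+}
FIRST(X) = {+}
FIRST(Y) = {+}
Therefore, FIRST(X) = {+}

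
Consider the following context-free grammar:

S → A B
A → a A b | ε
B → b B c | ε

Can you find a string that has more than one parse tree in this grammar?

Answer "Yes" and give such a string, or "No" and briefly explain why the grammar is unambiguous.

No - the grammar is unambiguous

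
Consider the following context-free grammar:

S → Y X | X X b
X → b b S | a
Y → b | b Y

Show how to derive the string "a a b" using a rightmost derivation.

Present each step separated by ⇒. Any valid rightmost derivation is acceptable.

S ⇒ X X b ⇒ X a b ⇒ a a b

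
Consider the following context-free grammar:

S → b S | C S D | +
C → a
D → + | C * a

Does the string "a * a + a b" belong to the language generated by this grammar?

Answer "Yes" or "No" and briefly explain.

No - no valid derivation exists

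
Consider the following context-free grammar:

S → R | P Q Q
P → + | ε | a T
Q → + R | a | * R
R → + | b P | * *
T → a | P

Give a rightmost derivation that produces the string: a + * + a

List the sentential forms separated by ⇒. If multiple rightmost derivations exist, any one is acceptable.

S ⇒ P Q Q ⇒ P Q a ⇒ P * R a ⇒ P * + a ⇒ a T * + a ⇒ a P * + a ⇒ a + * + a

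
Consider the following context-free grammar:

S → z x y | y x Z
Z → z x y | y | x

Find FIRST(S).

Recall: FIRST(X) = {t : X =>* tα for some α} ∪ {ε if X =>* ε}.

We compute FIRST(S) using the standard algorithm.
FIRST(S) = {y, z}
FIRST(Z) = {x, y, z}
Therefore, FIRST(S) = {y, z}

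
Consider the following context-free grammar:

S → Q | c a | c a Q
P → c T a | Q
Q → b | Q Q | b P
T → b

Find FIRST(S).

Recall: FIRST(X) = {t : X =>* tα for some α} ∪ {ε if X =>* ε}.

We compute FIRST(S) using the standard algorithm.
FIRST(P) = {b, c}
FIRST(Q) = {b}
FIRST(S) = {b, c}
FIRST(T) = {b}
Therefore, FIRST(S) = {b, c}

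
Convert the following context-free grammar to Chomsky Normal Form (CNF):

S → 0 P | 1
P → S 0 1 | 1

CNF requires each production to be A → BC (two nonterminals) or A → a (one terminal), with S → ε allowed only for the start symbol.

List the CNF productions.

T0 → 0; S → 1; T1 → 1; P → 1; S → T0 P; P → S X0; X0 → T0 T1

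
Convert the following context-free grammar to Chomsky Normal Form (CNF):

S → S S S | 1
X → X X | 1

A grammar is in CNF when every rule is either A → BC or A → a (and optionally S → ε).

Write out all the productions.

S → 1; X → 1; S → S X0; X0 → S S; X → X X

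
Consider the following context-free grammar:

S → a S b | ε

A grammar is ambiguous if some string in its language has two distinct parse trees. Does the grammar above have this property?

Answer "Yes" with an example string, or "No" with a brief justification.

No - the grammar is unambiguous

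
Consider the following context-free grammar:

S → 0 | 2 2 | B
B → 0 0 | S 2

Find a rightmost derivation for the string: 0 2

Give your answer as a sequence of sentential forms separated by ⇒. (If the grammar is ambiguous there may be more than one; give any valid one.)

S ⇒ B ⇒ S 2 ⇒ 0 2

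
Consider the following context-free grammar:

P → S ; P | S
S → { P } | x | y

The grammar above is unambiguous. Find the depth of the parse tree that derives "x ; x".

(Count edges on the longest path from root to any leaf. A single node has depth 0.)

3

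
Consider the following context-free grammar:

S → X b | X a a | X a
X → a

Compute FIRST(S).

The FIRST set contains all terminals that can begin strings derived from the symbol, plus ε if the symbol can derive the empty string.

We compute FIRST(S) using the standard algorithm.
FIRST(S) = {a}
FIRST(X) = {a}
Therefore, FIRST(S) = {a}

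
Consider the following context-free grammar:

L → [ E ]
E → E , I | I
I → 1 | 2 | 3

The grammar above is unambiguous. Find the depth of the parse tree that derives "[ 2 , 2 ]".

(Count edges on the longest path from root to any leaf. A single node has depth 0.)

4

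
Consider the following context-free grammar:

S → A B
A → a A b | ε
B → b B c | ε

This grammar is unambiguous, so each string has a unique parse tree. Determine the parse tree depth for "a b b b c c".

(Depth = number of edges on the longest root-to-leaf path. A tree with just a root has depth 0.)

4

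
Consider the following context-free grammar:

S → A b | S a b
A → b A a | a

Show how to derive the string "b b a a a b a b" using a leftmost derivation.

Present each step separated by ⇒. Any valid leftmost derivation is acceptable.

S ⇒ S a b ⇒ A b a b ⇒ b A a b a b ⇒ b b A a a b a b ⇒ b b a a a b a b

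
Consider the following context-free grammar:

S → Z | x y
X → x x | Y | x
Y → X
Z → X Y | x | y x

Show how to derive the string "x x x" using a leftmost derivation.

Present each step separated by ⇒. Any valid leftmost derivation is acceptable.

S ⇒ Z ⇒ X Y ⇒ x Y ⇒ x X ⇒ x Y ⇒ x X ⇒ x x x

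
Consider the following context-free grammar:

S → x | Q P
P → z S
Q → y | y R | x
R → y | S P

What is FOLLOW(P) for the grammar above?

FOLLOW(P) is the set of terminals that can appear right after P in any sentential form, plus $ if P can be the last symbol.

We compute FOLLOW(P) using the standard algorithm.
FOLLOW(S) starts with {$}.
FIRST(P) = {z}
FIRST(Q) = {x, y}
FIRST(R) = {x, y}
FIRST(S) = {x, y}
FOLLOW(P) = {$, z}
FOLLOW(Q) = {z}
FOLLOW(R) = {z}
FOLLOW(S) = {$, z}
Therefore, FOLLOW(P) = {$, z}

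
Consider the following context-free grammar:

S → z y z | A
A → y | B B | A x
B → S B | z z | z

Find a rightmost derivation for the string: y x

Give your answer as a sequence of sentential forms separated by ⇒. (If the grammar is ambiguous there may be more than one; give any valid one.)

S ⇒ A ⇒ A x ⇒ y x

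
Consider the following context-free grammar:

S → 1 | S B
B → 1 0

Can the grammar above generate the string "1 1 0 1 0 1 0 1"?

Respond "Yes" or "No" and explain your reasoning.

No - no valid derivation exists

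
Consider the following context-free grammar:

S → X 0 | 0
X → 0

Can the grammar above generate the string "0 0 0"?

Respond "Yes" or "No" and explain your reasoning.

No - no valid derivation exists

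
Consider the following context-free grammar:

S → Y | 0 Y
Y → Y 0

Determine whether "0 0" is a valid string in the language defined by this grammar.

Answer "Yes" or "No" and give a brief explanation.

No - no valid derivation exists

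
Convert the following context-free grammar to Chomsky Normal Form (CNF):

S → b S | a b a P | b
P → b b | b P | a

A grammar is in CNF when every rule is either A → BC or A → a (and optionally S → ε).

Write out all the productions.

TB → b; TA → a; S → b; P → a; S → TB S; S → TA X0; X0 → TB X1; X1 → TA P; P → TB TB; P → TB P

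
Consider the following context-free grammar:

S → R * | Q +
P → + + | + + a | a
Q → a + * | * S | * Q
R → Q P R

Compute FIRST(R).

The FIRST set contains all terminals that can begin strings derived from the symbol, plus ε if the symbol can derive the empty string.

We compute FIRST(R) using the standard algorithm.
FIRST(P) = {+, a}
FIRST(Q) = {*, a}
FIRST(R) = {*, a}
FIRST(S) = {*, a}
Therefore, FIRST(R) = {*, a}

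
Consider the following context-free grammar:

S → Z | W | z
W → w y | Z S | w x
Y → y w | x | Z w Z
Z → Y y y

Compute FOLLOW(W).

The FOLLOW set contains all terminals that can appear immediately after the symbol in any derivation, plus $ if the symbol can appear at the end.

We compute FOLLOW(W) using the standard algorithm.
FOLLOW(S) starts with {$}.
FIRST(S) = {w, x, y, z}
FIRST(W) = {w, x, y}
FIRST(Y) = {x, y}
FIRST(Z) = {x, y}
FOLLOW(S) = {$}
FOLLOW(W) = {$}
FOLLOW(Y) = {y}
FOLLOW(Z) = {$, w, x, y, z}
Therefore, FOLLOW(W) = {$}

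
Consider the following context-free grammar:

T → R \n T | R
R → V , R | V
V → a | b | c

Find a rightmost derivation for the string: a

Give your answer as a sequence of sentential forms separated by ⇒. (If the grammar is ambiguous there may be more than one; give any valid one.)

T ⇒ R ⇒ V ⇒ a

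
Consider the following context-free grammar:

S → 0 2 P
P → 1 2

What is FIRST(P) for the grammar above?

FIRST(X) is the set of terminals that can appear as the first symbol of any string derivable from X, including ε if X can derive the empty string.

We compute FIRST(P) using the standard algorithm.
FIRST(P) = {1}
FIRST(S) = {0}
Therefore, FIRST(P) = {1}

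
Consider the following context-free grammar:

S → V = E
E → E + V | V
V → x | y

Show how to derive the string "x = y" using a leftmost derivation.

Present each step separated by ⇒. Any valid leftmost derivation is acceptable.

S ⇒ V = E ⇒ x = E ⇒ x = V ⇒ x = y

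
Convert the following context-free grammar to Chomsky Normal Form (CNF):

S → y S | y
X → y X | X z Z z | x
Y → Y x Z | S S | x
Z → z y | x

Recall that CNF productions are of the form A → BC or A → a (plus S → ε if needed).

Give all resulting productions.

TY → y; S → y; TZ → z; X → x; TX → x; Y → x; Z → x; S → TY S; X → TY X; X → X X0; X0 → TZ X1; X1 → Z TZ; Y → Y X2; X2 → TX Z; Y → S S; Z → TZ TY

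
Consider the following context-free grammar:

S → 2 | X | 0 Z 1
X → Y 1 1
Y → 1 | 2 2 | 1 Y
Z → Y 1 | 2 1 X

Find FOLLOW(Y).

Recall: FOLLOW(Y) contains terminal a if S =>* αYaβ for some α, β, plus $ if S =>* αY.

We compute FOLLOW(Y) using the standard algorithm.
FOLLOW(S) starts with {$}.
FIRST(S) = {0, 1, 2}
FIRST(X) = {1, 2}
FIRST(Y) = {1, 2}
FIRST(Z) = {1, 2}
FOLLOW(S) = {$}
FOLLOW(X) = {$, 1}
FOLLOW(Y) = {1}
FOLLOW(Z) = {1}
Therefore, FOLLOW(Y) = {1}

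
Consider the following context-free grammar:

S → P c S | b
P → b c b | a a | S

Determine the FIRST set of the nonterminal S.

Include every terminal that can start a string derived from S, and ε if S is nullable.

We compute FIRST(S) using the standard algorithm.
FIRST(P) = {a, b}
FIRST(S) = {a, b}
Therefore, FIRST(S) = {a, b}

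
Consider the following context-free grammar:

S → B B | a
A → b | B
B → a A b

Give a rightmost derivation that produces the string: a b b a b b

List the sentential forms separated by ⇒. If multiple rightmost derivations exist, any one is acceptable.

S ⇒ B B ⇒ B a A b ⇒ B a b b ⇒ a A b a b b ⇒ a b b a b b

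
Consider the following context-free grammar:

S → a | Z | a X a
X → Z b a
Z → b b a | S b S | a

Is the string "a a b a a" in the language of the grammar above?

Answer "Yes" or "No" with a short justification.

Yes - a valid derivation exists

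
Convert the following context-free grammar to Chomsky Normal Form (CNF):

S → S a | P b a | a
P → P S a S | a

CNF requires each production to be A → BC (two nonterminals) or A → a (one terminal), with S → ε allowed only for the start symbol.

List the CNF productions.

TA → a; TB → b; S → a; P → a; S → S TA; S → P X0; X0 → TB TA; P → P X1; X1 → S X2; X2 → TA S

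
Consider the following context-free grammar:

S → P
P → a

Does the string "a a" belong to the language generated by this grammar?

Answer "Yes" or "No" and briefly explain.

No - no valid derivation exists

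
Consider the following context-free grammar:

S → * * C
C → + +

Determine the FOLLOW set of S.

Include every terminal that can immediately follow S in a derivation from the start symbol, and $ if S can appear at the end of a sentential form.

We compute FOLLOW(S) using the standard algorithm.
FOLLOW(S) starts with {$}.
FIRST(C) = {+}
FIRST(S) = {*}
FOLLOW(C) = {$}
FOLLOW(S) = {$}
Therefore, FOLLOW(S) = {$}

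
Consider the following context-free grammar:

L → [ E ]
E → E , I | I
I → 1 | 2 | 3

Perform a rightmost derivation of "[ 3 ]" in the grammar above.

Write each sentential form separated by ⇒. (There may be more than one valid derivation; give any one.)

L ⇒ [ E ] ⇒ [ I ] ⇒ [ 3 ]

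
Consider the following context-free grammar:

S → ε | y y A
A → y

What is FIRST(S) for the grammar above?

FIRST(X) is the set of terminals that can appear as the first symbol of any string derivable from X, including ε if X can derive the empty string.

We compute FIRST(S) using the standard algorithm.
FIRST(A) = {y}
FIRST(S) = {y, ε}
Therefore, FIRST(S) = {y, ε}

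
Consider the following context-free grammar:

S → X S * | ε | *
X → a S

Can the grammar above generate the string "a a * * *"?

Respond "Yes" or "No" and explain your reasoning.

Yes - a valid derivation exists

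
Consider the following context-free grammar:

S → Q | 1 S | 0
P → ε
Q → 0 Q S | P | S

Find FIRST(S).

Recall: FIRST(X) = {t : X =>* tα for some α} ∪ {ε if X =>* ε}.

We compute FIRST(S) using the standard algorithm.
FIRST(P) = {ε}
FIRST(Q) = {0, 1, ε}
FIRST(S) = {0, 1, ε}
Therefore, FIRST(S) = {0, 1, ε}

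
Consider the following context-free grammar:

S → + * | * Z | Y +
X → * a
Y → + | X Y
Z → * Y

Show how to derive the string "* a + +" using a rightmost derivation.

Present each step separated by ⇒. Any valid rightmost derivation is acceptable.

S ⇒ Y + ⇒ X Y + ⇒ X + + ⇒ * a + +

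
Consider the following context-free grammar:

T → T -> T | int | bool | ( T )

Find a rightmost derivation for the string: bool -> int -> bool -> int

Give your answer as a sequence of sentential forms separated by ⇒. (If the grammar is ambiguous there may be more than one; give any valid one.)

T ⇒ T -> T ⇒ T -> T -> T ⇒ T -> T -> T -> T ⇒ T -> T -> T -> int ⇒ T -> T -> bool -> int ⇒ T -> int -> bool -> int ⇒ bool -> int -> bool -> int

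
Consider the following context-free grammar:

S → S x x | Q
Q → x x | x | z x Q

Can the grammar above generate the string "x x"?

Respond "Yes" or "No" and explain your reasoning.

Yes - a valid derivation exists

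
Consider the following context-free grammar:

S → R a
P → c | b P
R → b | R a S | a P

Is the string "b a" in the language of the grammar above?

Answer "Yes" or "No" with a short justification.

Yes - a valid derivation exists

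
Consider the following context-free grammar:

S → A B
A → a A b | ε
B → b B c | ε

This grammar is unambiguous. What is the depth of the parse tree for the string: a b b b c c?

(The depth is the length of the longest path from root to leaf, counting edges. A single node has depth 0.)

4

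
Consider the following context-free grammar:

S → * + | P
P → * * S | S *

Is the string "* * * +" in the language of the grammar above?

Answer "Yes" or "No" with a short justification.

Yes - a valid derivation exists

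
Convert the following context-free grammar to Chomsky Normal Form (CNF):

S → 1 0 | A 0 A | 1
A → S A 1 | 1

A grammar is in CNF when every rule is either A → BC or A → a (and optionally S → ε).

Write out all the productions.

T1 → 1; T0 → 0; S → 1; A → 1; S → T1 T0; S → A X0; X0 → T0 A; A → S X1; X1 → A T1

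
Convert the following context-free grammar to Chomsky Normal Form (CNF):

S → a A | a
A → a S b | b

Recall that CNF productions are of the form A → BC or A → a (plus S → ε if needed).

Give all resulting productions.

TA → a; S → a; TB → b; A → b; S → TA A; A → TA X0; X0 → S TB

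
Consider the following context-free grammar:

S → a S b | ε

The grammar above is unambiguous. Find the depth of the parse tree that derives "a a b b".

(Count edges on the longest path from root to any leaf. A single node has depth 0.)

3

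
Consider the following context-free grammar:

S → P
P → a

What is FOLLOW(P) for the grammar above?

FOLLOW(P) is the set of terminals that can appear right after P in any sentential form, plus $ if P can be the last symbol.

We compute FOLLOW(P) using the standard algorithm.
FOLLOW(S) starts with {$}.
FIRST(P) = {a}
FIRST(S) = {a}
FOLLOW(P) = {$}
FOLLOW(S) = {$}
Therefore, FOLLOW(P) = {$}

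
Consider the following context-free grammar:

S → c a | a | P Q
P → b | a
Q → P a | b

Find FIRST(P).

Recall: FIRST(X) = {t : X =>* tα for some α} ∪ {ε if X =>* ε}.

We compute FIRST(P) using the standard algorithm.
FIRST(P) = {a, b}
FIRST(Q) = {a, b}
FIRST(S) = {a, b, c}
Therefore, FIRST(P) = {a, b}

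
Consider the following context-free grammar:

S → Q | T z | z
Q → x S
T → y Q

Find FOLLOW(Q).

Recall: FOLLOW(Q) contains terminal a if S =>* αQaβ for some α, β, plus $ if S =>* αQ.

We compute FOLLOW(Q) using the standard algorithm.
FOLLOW(S) starts with {$}.
FIRST(Q) = {x}
FIRST(S) = {x, y, z}
FIRST(T) = {y}
FOLLOW(Q) = {$, z}
FOLLOW(S) = {$, z}
FOLLOW(T) = {z}
Therefore, FOLLOW(Q) = {$, z}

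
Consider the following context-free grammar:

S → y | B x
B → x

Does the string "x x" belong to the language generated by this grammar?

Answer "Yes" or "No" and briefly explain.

Yes - a valid derivation exists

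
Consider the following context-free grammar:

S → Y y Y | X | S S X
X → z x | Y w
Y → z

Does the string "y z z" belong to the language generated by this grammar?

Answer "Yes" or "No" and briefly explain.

No - no valid derivation exists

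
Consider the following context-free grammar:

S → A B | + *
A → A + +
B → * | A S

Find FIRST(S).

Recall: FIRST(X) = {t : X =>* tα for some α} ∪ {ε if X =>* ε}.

We compute FIRST(S) using the standard algorithm.
FIRST(A) = {}
FIRST(B) = {*}
FIRST(S) = {+}
Therefore, FIRST(S) = {+}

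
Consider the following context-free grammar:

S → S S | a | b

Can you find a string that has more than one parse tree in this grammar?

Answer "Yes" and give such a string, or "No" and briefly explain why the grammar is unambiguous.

Yes - the string 'a a a a' has two distinct parse trees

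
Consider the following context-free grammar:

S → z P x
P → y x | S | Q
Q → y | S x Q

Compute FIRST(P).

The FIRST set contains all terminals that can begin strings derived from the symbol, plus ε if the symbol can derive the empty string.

We compute FIRST(P) using the standard algorithm.
FIRST(P) = {y, z}
FIRST(Q) = {y, z}
FIRST(S) = {z}
Therefore, FIRST(P) = {y, z}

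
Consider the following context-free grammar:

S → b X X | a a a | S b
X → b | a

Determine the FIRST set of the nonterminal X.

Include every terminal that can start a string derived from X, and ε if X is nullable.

We compute FIRST(X) using the standard algorithm.
FIRST(S) = {a, b}
FIRST(X) = {a, b}
Therefore, FIRST(X) = {a, b}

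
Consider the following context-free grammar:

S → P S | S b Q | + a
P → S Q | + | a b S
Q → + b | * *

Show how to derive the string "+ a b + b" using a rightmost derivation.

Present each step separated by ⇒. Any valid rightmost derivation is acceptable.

S ⇒ S b Q ⇒ S b + b ⇒ + a b + b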